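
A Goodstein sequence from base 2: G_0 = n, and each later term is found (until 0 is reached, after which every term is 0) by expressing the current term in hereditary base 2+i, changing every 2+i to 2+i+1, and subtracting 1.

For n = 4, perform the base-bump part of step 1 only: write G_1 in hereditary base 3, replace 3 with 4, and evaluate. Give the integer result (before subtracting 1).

42

i=0: 4 = 2^2 (b=2); 2→3: 3^3 = 27; 27−1 = 26
i=1: 26 = 2·3^2 + 2·3 + 2 (b=3); 3→4: 2·4^2 + 2·4 + 2 = 42; 42−1 = 41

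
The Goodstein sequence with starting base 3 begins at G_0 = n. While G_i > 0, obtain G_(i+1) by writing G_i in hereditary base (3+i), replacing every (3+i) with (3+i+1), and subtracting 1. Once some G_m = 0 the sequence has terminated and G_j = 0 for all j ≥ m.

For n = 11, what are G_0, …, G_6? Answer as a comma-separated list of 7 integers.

G_0=11  [base 3] 3^2 + 2  →[3↦4]→  4^2 + 2 = 18  −1 ⇒ G_1=17
G_1=17  [base 4] 4^2 + 1  →[4↦5]→  5^2 + 1 = 26  −1 ⇒ G_2=25
G_2=25  [base 5] 5^2  →[5↦6]→  6^2 = 36  −1 ⇒ G_3=35
G_3=35  [base 6] 5·6 + 5  →[6↦7]→  5·7 + 5 = 40  −1 ⇒ G_4=39
G_4=39  [base 7] 5·7 + 4  →[7↦8]→  5·8 + 4 = 44  −1 ⇒ G_5=43
G_5=43  [base 8] 5·8 + 3  →[8↦9]→  5·9 + 3 = 48  −1 ⇒ G_6=47

11, 17, 25, 35, 39, 43, 47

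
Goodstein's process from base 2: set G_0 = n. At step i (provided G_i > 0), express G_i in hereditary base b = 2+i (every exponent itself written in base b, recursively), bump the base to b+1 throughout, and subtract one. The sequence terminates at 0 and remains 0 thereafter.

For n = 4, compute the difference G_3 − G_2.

base 2: 4 = 2^2; at 3: 3^3 = 27; next = 26
base 3: 26 = 2·3^2 + 2·3 + 2; at 4: 2·4^2 + 2·4 + 2 = 42; next = 41
base 4: 41 = 2·4^2 + 2·4 + 1; at 5: 2·5^2 + 2·5 + 1 = 61; next = 60

19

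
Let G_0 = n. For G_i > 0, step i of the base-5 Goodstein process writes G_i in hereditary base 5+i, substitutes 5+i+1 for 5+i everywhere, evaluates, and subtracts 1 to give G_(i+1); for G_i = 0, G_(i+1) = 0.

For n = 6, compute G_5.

i=0: 6 = 5 + 1 (b=5); 5→6: 6 + 1 = 7; 7−1 = 6
i=1: 6 = 6 (b=6); 6→7: 7 = 7; 7−1 = 6
i=2: 6 = 6 (b=7); 7→8: 6 = 6; 6−1 = 5
i=3: 5 = 5 (b=8); 8→9: 5 = 5; 5−1 = 4
i=4: 4 = 4 (b=9); 9→10: 4 = 4; 4−1 = 3
i=5: 3 = 3 (b=10); 10→11: 3 = 3; 3−1 = 2

3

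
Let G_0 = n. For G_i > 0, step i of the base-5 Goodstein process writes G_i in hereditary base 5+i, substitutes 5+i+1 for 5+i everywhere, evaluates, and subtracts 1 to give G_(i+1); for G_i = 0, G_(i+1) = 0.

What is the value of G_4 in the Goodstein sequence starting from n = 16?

G_0 = 16. HB_5(16) = 3·5 + 1. Bump = 19. G_1 = 18.
G_1 = 18. HB_6(18) = 3·6. Bump = 21. G_2 = 20.
G_2 = 20. HB_7(20) = 2·7 + 6. Bump = 22. G_3 = 21.
G_3 = 21. HB_8(21) = 2·8 + 5. Bump = 23. G_4 = 22.
G_4 = 22. HB_9(22) = 2·9 + 4. Bump = 24. G_5 = 23.

22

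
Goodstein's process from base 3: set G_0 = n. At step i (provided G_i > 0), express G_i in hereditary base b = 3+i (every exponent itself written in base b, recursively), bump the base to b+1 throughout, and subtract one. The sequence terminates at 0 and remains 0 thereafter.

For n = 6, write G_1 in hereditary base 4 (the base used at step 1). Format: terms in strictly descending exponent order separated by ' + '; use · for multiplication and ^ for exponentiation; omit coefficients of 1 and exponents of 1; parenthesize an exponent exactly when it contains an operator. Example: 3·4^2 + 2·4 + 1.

(0) 6|_3 = 2·3 ↦ 2·4|_4 = 8 ⇒ 7
(1) 7|_4 = 4 + 3 ↦ 5 + 3|_5 = 8 ⇒ 7

4 + 3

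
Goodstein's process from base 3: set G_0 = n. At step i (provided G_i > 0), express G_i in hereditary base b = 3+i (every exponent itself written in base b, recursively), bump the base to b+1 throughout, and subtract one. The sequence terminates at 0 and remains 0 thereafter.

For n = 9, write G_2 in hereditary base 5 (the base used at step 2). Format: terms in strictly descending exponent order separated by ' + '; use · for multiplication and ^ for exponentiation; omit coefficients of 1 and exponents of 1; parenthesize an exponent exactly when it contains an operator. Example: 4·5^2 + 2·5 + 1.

base 3: 9 = 3^2; at 4: 4^2 = 16; next = 15
base 4: 15 = 3·4 + 3; at 5: 3·5 + 3 = 18; next = 17
base 5: 17 = 3·5 + 2; at 6: 3·6 + 2 = 20; next = 19

3·5 + 2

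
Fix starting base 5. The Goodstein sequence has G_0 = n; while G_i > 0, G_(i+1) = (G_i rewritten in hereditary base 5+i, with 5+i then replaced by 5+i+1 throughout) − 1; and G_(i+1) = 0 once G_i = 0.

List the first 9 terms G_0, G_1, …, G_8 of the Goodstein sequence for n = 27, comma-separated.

G_0 = 27. HB_5(27) = 5^2 + 2. Bump = 38. G_1 = 37.
G_1 = 37. HB_6(37) = 6^2 + 1. Bump = 50. G_2 = 49.
G_2 = 49. HB_7(49) = 7^2. Bump = 64. G_3 = 63.
G_3 = 63. HB_8(63) = 7·8 + 7. Bump = 70. G_4 = 69.
G_4 = 69. HB_9(69) = 7·9 + 6. Bump = 76. G_5 = 75.
G_5 = 75. HB_10(75) = 7·10 + 5. Bump = 82. G_6 = 81.
G_6 = 81. HB_11(81) = 7·11 + 4. Bump = 88. G_7 = 87.
G_7 = 87. HB_12(87) = 7·12 + 3. Bump = 94. G_8 = 93.

27, 37, 49, 63, 69, 75, 81, 87, 93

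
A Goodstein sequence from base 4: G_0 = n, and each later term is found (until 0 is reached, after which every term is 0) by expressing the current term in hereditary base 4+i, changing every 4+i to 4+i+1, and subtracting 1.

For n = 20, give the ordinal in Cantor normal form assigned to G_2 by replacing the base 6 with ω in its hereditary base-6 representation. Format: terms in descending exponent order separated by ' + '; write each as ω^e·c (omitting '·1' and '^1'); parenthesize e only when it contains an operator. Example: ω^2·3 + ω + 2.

ω^2 + 3

[0] 20 ≡ 4^2 + 4 (base 4). Lift 5: 30. −1: 29.
[1] 29 ≡ 5^2 + 4 (base 5). Lift 6: 40. −1: 39.
[2] 39 ≡ 6^2 + 3 (base 6). Lift 7: 52. −1: 51.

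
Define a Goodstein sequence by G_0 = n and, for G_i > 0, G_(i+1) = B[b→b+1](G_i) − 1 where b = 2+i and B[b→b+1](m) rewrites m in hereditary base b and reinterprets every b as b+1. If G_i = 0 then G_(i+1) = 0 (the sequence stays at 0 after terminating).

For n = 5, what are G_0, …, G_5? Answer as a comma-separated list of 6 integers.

G_0=5  [base 2] 2^2 + 1  →[2↦3]→  3^3 + 1 = 28  −1 ⇒ G_1=27
G_1=27  [base 3] 3^3  →[3↦4]→  4^4 = 256  −1 ⇒ G_2=255
G_2=255  [base 4] 3·4^3 + 3·4^2 + 3·4 + 3  →[4↦5]→  3·5^3 + 3·5^2 + 3·5 + 3 = 468  −1 ⇒ G_3=467
G_3=467  [base 5] 3·5^3 + 3·5^2 + 3·5 + 2  →[5↦6]→  3·6^3 + 3·6^2 + 3·6 + 2 = 776  −1 ⇒ G_4=775
G_4=775  [base 6] 3·6^3 + 3·6^2 + 3·6 + 1  →[6↦7]→  3·7^3 + 3·7^2 + 3·7 + 1 = 1198  −1 ⇒ G_5=1197

5, 27, 255, 467, 775, 1197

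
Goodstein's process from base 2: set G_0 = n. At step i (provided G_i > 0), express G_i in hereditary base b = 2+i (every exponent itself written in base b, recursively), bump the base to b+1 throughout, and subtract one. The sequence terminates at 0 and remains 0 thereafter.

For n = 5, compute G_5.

G_0=5  [base 2] 2^2 + 1  →[2↦3]→  3^3 + 1 = 28  −1 ⇒ G_1=27
G_1=27  [base 3] 3^3  →[3↦4]→  4^4 = 256  −1 ⇒ G_2=255
G_2=255  [base 4] 3·4^3 + 3·4^2 + 3·4 + 3  →[4↦5]→  3·5^3 + 3·5^2 + 3·5 + 3 = 468  −1 ⇒ G_3=467
G_3=467  [base 5] 3·5^3 + 3·5^2 + 3·5 + 2  →[5↦6]→  3·6^3 + 3·6^2 + 3·6 + 2 = 776  −1 ⇒ G_4=775
G_4=775  [base 6] 3·6^3 + 3·6^2 + 3·6 + 1  →[6↦7]→  3·7^3 + 3·7^2 + 3·7 + 1 = 1198  −1 ⇒ G_5=1197
G_5=1197  [base 7] 3·7^3 + 3·7^2 + 3·7  →[7↦8]→  3·8^3 + 3·8^2 + 3·8 = 1752  −1 ⇒ G_6=1751

1197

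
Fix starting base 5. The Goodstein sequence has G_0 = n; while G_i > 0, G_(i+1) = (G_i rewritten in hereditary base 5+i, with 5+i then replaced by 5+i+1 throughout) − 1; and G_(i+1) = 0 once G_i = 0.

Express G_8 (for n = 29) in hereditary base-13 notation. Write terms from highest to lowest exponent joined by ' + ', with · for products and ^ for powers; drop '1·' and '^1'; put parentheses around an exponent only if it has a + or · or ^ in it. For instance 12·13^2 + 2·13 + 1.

G_0=29  [base 5] 5^2 + 4  →[5↦6]→  6^2 + 4 = 40  −1 ⇒ G_1=39
G_1=39  [base 6] 6^2 + 3  →[6↦7]→  7^2 + 3 = 52  −1 ⇒ G_2=51
G_2=51  [base 7] 7^2 + 2  →[7↦8]→  8^2 + 2 = 66  −1 ⇒ G_3=65
G_3=65  [base 8] 8^2 + 1  →[8↦9]→  9^2 + 1 = 82  −1 ⇒ G_4=81
G_4=81  [base 9] 9^2  →[9↦10]→  10^2 = 100  −1 ⇒ G_5=99
G_5=99  [base 10] 9·10 + 9  →[10↦11]→  9·11 + 9 = 108  −1 ⇒ G_6=107
G_6=107  [base 11] 9·11 + 8  →[11↦12]→  9·12 + 8 = 116  −1 ⇒ G_7=115
G_7=115  [base 12] 9·12 + 7  →[12↦13]→  9·13 + 7 = 124  −1 ⇒ G_8=123
G_8=123  [base 13] 9·13 + 6  →[13↦14]→  9·14 + 6 = 132  −1 ⇒ G_9=131

9·13 + 6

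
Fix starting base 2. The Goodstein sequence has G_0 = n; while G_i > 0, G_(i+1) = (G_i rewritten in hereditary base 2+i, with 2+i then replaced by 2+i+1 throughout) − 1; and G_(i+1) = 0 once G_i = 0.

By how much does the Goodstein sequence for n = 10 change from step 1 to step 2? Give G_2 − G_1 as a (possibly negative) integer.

942

base 2: 10 = 2^(2 + 1) + 2; at 3: 3^(3 + 1) + 3 = 84; next = 83
base 3: 83 = 3^(3 + 1) + 2; at 4: 4^(4 + 1) + 2 = 1026; next = 1025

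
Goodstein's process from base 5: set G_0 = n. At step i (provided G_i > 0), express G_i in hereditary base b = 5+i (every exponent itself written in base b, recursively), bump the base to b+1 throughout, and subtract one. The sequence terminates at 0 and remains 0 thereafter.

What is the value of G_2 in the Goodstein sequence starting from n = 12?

12 —HB5→ 2·5 + 2 —bump→ 2·6 + 2 = 14 —(−1)→ 13
13 —HB6→ 2·6 + 1 —bump→ 2·7 + 1 = 15 —(−1)→ 14
14 —HB7→ 2·7 —bump→ 2·8 = 16 —(−1)→ 15

14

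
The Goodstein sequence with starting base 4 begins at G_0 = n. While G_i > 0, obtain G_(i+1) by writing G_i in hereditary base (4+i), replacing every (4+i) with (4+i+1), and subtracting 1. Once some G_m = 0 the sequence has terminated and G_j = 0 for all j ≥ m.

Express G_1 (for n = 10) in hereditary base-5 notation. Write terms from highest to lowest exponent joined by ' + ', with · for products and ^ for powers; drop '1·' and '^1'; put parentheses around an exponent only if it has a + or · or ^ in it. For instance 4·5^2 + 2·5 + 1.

2·5 + 1

base 4: 10 = 2·4 + 2; at 5: 2·5 + 2 = 12; next = 11
base 5: 11 = 2·5 + 1; at 6: 2·6 + 1 = 13; next = 12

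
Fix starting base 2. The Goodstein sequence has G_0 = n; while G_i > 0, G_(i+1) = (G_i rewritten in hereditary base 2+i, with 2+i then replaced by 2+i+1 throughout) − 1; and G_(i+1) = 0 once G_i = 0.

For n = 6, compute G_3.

3125

6 —HB2→ 2^2 + 2 —bump→ 3^3 + 3 = 30 —(−1)→ 29
29 —HB3→ 3^3 + 2 —bump→ 4^4 + 2 = 258 —(−1)→ 257
257 —HB4→ 4^4 + 1 —bump→ 5^5 + 1 = 3126 —(−1)→ 3125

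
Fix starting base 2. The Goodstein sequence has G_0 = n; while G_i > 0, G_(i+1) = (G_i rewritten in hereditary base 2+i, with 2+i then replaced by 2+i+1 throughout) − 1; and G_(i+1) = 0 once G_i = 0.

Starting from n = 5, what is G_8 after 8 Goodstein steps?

3325

G_0 = 5. HB_2(5) = 2^2 + 1. Bump = 28. G_1 = 27.
G_1 = 27. HB_3(27) = 3^3. Bump = 256. G_2 = 255.
G_2 = 255. HB_4(255) = 3·4^3 + 3·4^2 + 3·4 + 3. Bump = 468. G_3 = 467.
G_3 = 467. HB_5(467) = 3·5^3 + 3·5^2 + 3·5 + 2. Bump = 776. G_4 = 775.
G_4 = 775. HB_6(775) = 3·6^3 + 3·6^2 + 3·6 + 1. Bump = 1198. G_5 = 1197.
G_5 = 1197. HB_7(1197) = 3·7^3 + 3·7^2 + 3·7. Bump = 1752. G_6 = 1751.
G_6 = 1751. HB_8(1751) = 3·8^3 + 3·8^2 + 2·8 + 7. Bump = 2455. G_7 = 2454.
G_7 = 2454. HB_9(2454) = 3·9^3 + 3·9^2 + 2·9 + 6. Bump = 3326. G_8 = 3325.
G_8 = 3325. HB_10(3325) = 3·10^3 + 3·10^2 + 2·10 + 5. Bump = 4383. G_9 = 4382.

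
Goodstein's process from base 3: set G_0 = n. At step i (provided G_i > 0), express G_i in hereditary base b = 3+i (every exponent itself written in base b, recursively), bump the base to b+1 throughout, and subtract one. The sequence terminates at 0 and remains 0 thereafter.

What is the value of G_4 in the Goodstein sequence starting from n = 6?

7

[0] 6 ≡ 2·3 (base 3). Lift 4: 8. −1: 7.
[1] 7 ≡ 4 + 3 (base 4). Lift 5: 8. −1: 7.
[2] 7 ≡ 5 + 2 (base 5). Lift 6: 8. −1: 7.
[3] 7 ≡ 6 + 1 (base 6). Lift 7: 8. −1: 7.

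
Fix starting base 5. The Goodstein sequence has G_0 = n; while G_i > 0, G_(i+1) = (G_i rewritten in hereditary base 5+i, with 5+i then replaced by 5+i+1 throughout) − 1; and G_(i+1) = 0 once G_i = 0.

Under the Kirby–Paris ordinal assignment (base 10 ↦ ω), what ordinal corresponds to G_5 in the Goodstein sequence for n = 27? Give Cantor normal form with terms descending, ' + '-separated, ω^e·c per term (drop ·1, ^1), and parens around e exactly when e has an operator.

[0] 27 ≡ 5^2 + 2 (base 5). Lift 6: 38. −1: 37.
[1] 37 ≡ 6^2 + 1 (base 6). Lift 7: 50. −1: 49.
[2] 49 ≡ 7^2 (base 7). Lift 8: 64. −1: 63.
[3] 63 ≡ 7·8 + 7 (base 8). Lift 9: 70. −1: 69.
[4] 69 ≡ 7·9 + 6 (base 9). Lift 10: 76. −1: 75.
[5] 75 ≡ 7·10 + 5 (base 10). Lift 11: 82. −1: 81.

ω·7 + 5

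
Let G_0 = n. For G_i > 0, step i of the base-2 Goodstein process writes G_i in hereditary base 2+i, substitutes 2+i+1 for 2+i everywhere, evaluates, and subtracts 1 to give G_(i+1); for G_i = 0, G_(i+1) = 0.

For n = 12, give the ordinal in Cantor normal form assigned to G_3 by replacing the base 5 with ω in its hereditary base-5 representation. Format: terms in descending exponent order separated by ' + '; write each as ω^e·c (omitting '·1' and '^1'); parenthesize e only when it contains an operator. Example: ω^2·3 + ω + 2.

ω^(ω + 1) + ω^2·2 + ω·2

[0] 12 ≡ 2^(2 + 1) + 2^2 (base 2). Lift 3: 108. −1: 107.
[1] 107 ≡ 3^(3 + 1) + 2·3^2 + 2·3 + 2 (base 3). Lift 4: 1066. −1: 1065.
[2] 1065 ≡ 4^(4 + 1) + 2·4^2 + 2·4 + 1 (base 4). Lift 5: 15686. −1: 15685.
[3] 15685 ≡ 5^(5 + 1) + 2·5^2 + 2·5 (base 5). Lift 6: 280020. −1: 280019.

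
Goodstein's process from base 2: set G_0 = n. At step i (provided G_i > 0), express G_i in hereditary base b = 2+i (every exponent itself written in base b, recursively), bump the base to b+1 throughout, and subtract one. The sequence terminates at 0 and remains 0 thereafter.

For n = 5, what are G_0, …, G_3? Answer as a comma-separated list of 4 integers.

5, 27, 255, 467

5 —HB2→ 2^2 + 1 —bump→ 3^3 + 1 = 28 —(−1)→ 27
27 —HB3→ 3^3 —bump→ 4^4 = 256 —(−1)→ 255
255 —HB4→ 3·4^3 + 3·4^2 + 3·4 + 3 —bump→ 3·5^3 + 3·5^2 + 3·5 + 3 = 468 —(−1)→ 467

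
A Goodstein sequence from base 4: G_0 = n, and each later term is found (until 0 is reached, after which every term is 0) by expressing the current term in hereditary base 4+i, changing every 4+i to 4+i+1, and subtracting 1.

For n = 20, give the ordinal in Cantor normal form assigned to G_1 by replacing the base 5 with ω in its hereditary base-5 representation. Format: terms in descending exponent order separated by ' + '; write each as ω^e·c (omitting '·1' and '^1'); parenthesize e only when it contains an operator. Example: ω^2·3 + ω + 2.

(0) 20|_4 = 4^2 + 4 ↦ 5^2 + 5|_5 = 30 ⇒ 29
(1) 29|_5 = 5^2 + 4 ↦ 6^2 + 4|_6 = 40 ⇒ 39

ω^2 + 4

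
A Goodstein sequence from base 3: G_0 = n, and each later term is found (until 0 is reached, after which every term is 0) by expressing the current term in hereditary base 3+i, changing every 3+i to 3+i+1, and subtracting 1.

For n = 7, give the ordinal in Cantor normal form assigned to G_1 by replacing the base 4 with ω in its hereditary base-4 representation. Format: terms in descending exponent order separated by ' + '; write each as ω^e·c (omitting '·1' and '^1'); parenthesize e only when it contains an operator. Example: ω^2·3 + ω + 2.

ω·2

[0] 7 ≡ 2·3 + 1 (base 3). Lift 4: 9. −1: 8.
[1] 8 ≡ 2·4 (base 4). Lift 5: 10. −1: 9.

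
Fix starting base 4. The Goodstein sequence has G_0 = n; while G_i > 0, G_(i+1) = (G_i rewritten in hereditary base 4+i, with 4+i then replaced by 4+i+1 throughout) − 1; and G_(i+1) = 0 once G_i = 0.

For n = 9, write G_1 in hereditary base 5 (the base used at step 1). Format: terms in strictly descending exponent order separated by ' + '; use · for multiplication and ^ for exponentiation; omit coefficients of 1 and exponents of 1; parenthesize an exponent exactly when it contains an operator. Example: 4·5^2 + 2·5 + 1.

2·5

G_0 = 9. HB_4(9) = 2·4 + 1. Bump = 11. G_1 = 10.
G_1 = 10. HB_5(10) = 2·5. Bump = 12. G_2 = 11.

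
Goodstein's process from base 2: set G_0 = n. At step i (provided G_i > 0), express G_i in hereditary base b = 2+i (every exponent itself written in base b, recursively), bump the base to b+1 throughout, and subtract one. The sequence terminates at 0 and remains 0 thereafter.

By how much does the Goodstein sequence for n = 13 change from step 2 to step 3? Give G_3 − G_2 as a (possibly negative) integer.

base 2: 13 = 2^(2 + 1) + 2^2 + 1; at 3: 3^(3 + 1) + 3^3 + 1 = 109; next = 108
base 3: 108 = 3^(3 + 1) + 3^3; at 4: 4^(4 + 1) + 4^4 = 1280; next = 1279
base 4: 1279 = 4^(4 + 1) + 3·4^3 + 3·4^2 + 3·4 + 3; at 5: 5^(5 + 1) + 3·5^3 + 3·5^2 + 3·5 + 3 = 16093; next = 16092

14813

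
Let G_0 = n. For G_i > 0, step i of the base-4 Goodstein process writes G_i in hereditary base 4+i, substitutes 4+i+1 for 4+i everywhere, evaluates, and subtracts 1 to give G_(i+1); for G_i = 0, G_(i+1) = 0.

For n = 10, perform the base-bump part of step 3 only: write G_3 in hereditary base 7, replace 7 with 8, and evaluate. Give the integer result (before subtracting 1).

14

(0) 10|_4 = 2·4 + 2 ↦ 2·5 + 2|_5 = 12 ⇒ 11
(1) 11|_5 = 2·5 + 1 ↦ 2·6 + 1|_6 = 13 ⇒ 12
(2) 12|_6 = 2·6 ↦ 2·7|_7 = 14 ⇒ 13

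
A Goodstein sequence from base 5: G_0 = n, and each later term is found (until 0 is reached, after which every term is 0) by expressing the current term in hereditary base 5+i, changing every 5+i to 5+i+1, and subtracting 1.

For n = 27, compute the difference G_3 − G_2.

base 5: 27 = 5^2 + 2; at 6: 6^2 + 2 = 38; next = 37
base 6: 37 = 6^2 + 1; at 7: 7^2 + 1 = 50; next = 49
base 7: 49 = 7^2; at 8: 8^2 = 64; next = 63

14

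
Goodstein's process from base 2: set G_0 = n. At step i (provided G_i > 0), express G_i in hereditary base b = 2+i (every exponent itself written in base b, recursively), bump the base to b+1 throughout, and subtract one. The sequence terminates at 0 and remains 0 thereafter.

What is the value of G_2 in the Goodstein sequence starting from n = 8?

step 0: 8 = 2^(2 + 1); sub 3 for 2: 3^(3 + 1); = 81; G_1 = 81−1 = 80
step 1: 80 = 2·3^3 + 2·3^2 + 2·3 + 2; sub 4 for 3: 2·4^4 + 2·4^2 + 2·4 + 2; = 554; G_2 = 554−1 = 553

553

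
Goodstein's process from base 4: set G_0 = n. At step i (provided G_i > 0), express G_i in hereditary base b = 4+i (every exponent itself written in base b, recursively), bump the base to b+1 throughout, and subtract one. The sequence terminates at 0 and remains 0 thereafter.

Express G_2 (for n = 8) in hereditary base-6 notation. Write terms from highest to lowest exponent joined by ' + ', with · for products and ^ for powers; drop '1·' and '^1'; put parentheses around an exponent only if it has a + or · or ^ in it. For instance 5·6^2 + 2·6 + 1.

i=0: 8 = 2·4 (b=4); 4→5: 2·5 = 10; 10−1 = 9
i=1: 9 = 5 + 4 (b=5); 5→6: 6 + 4 = 10; 10−1 = 9
i=2: 9 = 6 + 3 (b=6); 6→7: 7 + 3 = 10; 10−1 = 9

6 + 3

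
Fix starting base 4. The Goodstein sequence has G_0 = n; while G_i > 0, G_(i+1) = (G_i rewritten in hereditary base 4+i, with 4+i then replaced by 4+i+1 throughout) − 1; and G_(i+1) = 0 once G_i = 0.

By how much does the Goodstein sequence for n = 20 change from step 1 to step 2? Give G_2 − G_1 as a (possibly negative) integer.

i=0: 20 = 4^2 + 4 (b=4); 4→5: 5^2 + 5 = 30; 30−1 = 29
i=1: 29 = 5^2 + 4 (b=5); 5→6: 6^2 + 4 = 40; 40−1 = 39

10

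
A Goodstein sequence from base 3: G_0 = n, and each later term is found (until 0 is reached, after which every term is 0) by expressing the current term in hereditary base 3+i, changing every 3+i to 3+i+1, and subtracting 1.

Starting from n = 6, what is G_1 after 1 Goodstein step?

step 0: 6 = 2·3; sub 4 for 3: 2·4; = 8; G_1 = 8−1 = 7
step 1: 7 = 4 + 3; sub 5 for 4: 5 + 3; = 8; G_2 = 8−1 = 7

7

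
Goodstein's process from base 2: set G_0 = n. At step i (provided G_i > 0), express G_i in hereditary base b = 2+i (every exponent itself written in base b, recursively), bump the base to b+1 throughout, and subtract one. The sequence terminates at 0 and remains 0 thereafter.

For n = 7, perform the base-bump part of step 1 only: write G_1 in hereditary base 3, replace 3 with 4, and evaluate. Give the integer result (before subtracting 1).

260

G_0 = 7. HB_2(7) = 2^2 + 2 + 1. Bump = 31. G_1 = 30.
G_1 = 30. HB_3(30) = 3^3 + 3. Bump = 260. G_2 = 259.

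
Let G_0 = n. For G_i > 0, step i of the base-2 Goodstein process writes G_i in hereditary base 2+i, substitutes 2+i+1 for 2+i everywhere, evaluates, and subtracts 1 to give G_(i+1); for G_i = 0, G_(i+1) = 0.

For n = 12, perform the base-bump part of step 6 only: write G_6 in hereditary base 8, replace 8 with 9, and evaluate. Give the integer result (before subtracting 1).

3486784575

[0] 12 ≡ 2^(2 + 1) + 2^2 (base 2). Lift 3: 108. −1: 107.
[1] 107 ≡ 3^(3 + 1) + 2·3^2 + 2·3 + 2 (base 3). Lift 4: 1066. −1: 1065.
[2] 1065 ≡ 4^(4 + 1) + 2·4^2 + 2·4 + 1 (base 4). Lift 5: 15686. −1: 15685.
[3] 15685 ≡ 5^(5 + 1) + 2·5^2 + 2·5 (base 5). Lift 6: 280020. −1: 280019.
[4] 280019 ≡ 6^(6 + 1) + 2·6^2 + 6 + 5 (base 6). Lift 7: 5764911. −1: 5764910.
[5] 5764910 ≡ 7^(7 + 1) + 2·7^2 + 7 + 4 (base 7). Lift 8: 134217868. −1: 134217867.
[6] 134217867 ≡ 8^(8 + 1) + 2·8^2 + 8 + 3 (base 8). Lift 9: 3486784575. −1: 3486784574.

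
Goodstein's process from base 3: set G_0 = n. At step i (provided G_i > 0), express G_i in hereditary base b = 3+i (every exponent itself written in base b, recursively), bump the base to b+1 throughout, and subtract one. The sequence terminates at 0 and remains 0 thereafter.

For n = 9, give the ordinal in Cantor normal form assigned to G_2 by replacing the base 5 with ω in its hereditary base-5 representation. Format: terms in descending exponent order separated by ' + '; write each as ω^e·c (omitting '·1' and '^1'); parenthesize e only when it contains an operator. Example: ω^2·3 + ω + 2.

ω·3 + 2

base 3: 9 = 3^2; at 4: 4^2 = 16; next = 15
base 4: 15 = 3·4 + 3; at 5: 3·5 + 3 = 18; next = 17
base 5: 17 = 3·5 + 2; at 6: 3·6 + 2 = 20; next = 19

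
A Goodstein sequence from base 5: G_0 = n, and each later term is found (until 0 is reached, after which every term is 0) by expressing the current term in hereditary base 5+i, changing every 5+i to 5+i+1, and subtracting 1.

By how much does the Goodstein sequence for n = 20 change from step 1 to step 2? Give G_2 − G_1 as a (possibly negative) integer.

G_0 = 20. HB_5(20) = 4·5. Bump = 24. G_1 = 23.
G_1 = 23. HB_6(23) = 3·6 + 5. Bump = 26. G_2 = 25.

2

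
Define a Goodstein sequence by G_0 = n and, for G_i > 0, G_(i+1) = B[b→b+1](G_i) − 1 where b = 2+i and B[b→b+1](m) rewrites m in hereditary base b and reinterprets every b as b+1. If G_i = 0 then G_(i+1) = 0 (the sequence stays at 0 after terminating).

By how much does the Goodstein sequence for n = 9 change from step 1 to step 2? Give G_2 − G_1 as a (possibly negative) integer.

942

i=0: 9 = 2^(2 + 1) + 1 (b=2); 2→3: 3^(3 + 1) + 1 = 82; 82−1 = 81
i=1: 81 = 3^(3 + 1) (b=3); 3→4: 4^(4 + 1) = 1024; 1024−1 = 1023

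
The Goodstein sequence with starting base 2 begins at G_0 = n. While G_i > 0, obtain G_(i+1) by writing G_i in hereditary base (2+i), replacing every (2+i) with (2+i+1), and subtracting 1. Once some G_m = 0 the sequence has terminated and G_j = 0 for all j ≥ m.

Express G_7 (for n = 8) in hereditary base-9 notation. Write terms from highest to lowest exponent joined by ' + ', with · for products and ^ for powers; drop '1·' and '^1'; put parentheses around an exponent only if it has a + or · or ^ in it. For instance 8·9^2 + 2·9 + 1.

8 —HB2→ 2^(2 + 1) —bump→ 3^(3 + 1) = 81 —(−1)→ 80
80 —HB3→ 2·3^3 + 2·3^2 + 2·3 + 2 —bump→ 2·4^4 + 2·4^2 + 2·4 + 2 = 554 —(−1)→ 553
553 —HB4→ 2·4^4 + 2·4^2 + 2·4 + 1 —bump→ 2·5^5 + 2·5^2 + 2·5 + 1 = 6311 —(−1)→ 6310
6310 —HB5→ 2·5^5 + 2·5^2 + 2·5 —bump→ 2·6^6 + 2·6^2 + 2·6 = 93396 —(−1)→ 93395
93395 —HB6→ 2·6^6 + 2·6^2 + 6 + 5 —bump→ 2·7^7 + 2·7^2 + 7 + 5 = 1647196 —(−1)→ 1647195
1647195 —HB7→ 2·7^7 + 2·7^2 + 7 + 4 —bump→ 2·8^8 + 2·8^2 + 8 + 4 = 33554572 —(−1)→ 33554571
33554571 —HB8→ 2·8^8 + 2·8^2 + 8 + 3 —bump→ 2·9^9 + 2·9^2 + 9 + 3 = 774841152 —(−1)→ 774841151
774841151 —HB9→ 2·9^9 + 2·9^2 + 9 + 2 —bump→ 2·10^10 + 2·10^2 + 10 + 2 = 20000000212 —(−1)→ 20000000211

2·9^9 + 2·9^2 + 9 + 2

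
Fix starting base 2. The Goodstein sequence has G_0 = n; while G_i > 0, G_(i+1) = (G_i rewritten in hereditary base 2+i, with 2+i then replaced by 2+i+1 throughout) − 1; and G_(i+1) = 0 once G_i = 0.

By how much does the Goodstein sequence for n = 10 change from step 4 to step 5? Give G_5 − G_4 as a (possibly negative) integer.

3935819

[0] 10 ≡ 2^(2 + 1) + 2 (base 2). Lift 3: 84. −1: 83.
[1] 83 ≡ 3^(3 + 1) + 2 (base 3). Lift 4: 1026. −1: 1025.
[2] 1025 ≡ 4^(4 + 1) + 1 (base 4). Lift 5: 15626. −1: 15625.
[3] 15625 ≡ 5^(5 + 1) (base 5). Lift 6: 279936. −1: 279935.
[4] 279935 ≡ 5·6^6 + 5·6^5 + 5·6^4 + 5·6^3 + 5·6^2 + 5·6 + 5 (base 6). Lift 7: 4215755. −1: 4215754.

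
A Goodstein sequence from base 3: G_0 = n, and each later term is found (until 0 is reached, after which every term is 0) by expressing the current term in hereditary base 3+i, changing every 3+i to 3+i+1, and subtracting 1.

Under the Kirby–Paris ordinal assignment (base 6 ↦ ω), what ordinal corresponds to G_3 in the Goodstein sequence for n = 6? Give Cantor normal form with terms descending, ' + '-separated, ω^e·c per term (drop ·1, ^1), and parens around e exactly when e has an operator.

ω + 1

step 0: 6 = 2·3; sub 4 for 3: 2·4; = 8; G_1 = 8−1 = 7
step 1: 7 = 4 + 3; sub 5 for 4: 5 + 3; = 8; G_2 = 8−1 = 7
step 2: 7 = 5 + 2; sub 6 for 5: 6 + 2; = 8; G_3 = 8−1 = 7
step 3: 7 = 6 + 1; sub 7 for 6: 7 + 1; = 8; G_4 = 8−1 = 7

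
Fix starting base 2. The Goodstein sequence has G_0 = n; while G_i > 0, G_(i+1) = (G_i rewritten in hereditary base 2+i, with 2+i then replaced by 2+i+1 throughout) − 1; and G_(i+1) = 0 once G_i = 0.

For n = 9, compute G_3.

9842

base 2: 9 = 2^(2 + 1) + 1; at 3: 3^(3 + 1) + 1 = 82; next = 81
base 3: 81 = 3^(3 + 1); at 4: 4^(4 + 1) = 1024; next = 1023
base 4: 1023 = 3·4^4 + 3·4^3 + 3·4^2 + 3·4 + 3; at 5: 3·5^5 + 3·5^3 + 3·5^2 + 3·5 + 3 = 9843; next = 9842
base 5: 9842 = 3·5^5 + 3·5^3 + 3·5^2 + 3·5 + 2; at 6: 3·6^6 + 3·6^3 + 3·6^2 + 3·6 + 2 = 140744; next = 140743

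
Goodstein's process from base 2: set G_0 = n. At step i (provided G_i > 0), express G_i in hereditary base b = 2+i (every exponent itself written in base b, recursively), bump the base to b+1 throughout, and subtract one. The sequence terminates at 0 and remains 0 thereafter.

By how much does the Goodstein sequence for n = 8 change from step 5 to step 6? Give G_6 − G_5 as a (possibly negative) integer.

base 2: 8 = 2^(2 + 1); at 3: 3^(3 + 1) = 81; next = 80
base 3: 80 = 2·3^3 + 2·3^2 + 2·3 + 2; at 4: 2·4^4 + 2·4^2 + 2·4 + 2 = 554; next = 553
base 4: 553 = 2·4^4 + 2·4^2 + 2·4 + 1; at 5: 2·5^5 + 2·5^2 + 2·5 + 1 = 6311; next = 6310
base 5: 6310 = 2·5^5 + 2·5^2 + 2·5; at 6: 2·6^6 + 2·6^2 + 2·6 = 93396; next = 93395
base 6: 93395 = 2·6^6 + 2·6^2 + 6 + 5; at 7: 2·7^7 + 2·7^2 + 7 + 5 = 1647196; next = 1647195
base 7: 1647195 = 2·7^7 + 2·7^2 + 7 + 4; at 8: 2·8^8 + 2·8^2 + 8 + 4 = 33554572; next = 33554571

31907376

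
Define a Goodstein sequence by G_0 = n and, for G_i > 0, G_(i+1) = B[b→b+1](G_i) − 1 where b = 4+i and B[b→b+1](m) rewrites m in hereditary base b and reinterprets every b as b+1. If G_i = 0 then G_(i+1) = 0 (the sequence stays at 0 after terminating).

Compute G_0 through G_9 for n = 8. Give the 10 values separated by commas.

i=0: 8 = 2·4 (b=4); 4→5: 2·5 = 10; 10−1 = 9
i=1: 9 = 5 + 4 (b=5); 5→6: 6 + 4 = 10; 10−1 = 9
i=2: 9 = 6 + 3 (b=6); 6→7: 7 + 3 = 10; 10−1 = 9
i=3: 9 = 7 + 2 (b=7); 7→8: 8 + 2 = 10; 10−1 = 9
i=4: 9 = 8 + 1 (b=8); 8→9: 9 + 1 = 10; 10−1 = 9
i=5: 9 = 9 (b=9); 9→10: 10 = 10; 10−1 = 9
i=6: 9 = 9 (b=10); 10→11: 9 = 9; 9−1 = 8
i=7: 8 = 8 (b=11); 11→12: 8 = 8; 8−1 = 7
i=8: 7 = 7 (b=12); 12→13: 7 = 7; 7−1 = 6

8, 9, 9, 9, 9, 9, 9, 8, 7, 6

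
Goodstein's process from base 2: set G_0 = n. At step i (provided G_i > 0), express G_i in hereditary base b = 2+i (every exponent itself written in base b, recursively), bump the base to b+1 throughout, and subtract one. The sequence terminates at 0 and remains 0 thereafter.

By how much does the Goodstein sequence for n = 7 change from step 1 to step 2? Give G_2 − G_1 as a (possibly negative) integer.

229

step 0: 7 = 2^2 + 2 + 1; sub 3 for 2: 3^3 + 3 + 1; = 31; G_1 = 31−1 = 30
step 1: 30 = 3^3 + 3; sub 4 for 3: 4^4 + 4; = 260; G_2 = 260−1 = 259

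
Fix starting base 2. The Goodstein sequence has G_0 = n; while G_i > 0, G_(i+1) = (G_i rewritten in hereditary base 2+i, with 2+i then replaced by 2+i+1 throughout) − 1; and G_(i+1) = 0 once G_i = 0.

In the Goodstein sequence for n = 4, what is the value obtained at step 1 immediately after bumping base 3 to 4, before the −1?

base 2: 4 = 2^2; at 3: 3^3 = 27; next = 26
base 3: 26 = 2·3^2 + 2·3 + 2; at 4: 2·4^2 + 2·4 + 2 = 42; next = 41

42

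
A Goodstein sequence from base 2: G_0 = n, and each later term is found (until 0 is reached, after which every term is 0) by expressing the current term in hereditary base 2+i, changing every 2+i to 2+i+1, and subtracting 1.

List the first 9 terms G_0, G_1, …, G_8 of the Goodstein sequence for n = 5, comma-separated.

G_0=5  [base 2] 2^2 + 1  →[2↦3]→  3^3 + 1 = 28  −1 ⇒ G_1=27
G_1=27  [base 3] 3^3  →[3↦4]→  4^4 = 256  −1 ⇒ G_2=255
G_2=255  [base 4] 3·4^3 + 3·4^2 + 3·4 + 3  →[4↦5]→  3·5^3 + 3·5^2 + 3·5 + 3 = 468  −1 ⇒ G_3=467
G_3=467  [base 5] 3·5^3 + 3·5^2 + 3·5 + 2  →[5↦6]→  3·6^3 + 3·6^2 + 3·6 + 2 = 776  −1 ⇒ G_4=775
G_4=775  [base 6] 3·6^3 + 3·6^2 + 3·6 + 1  →[6↦7]→  3·7^3 + 3·7^2 + 3·7 + 1 = 1198  −1 ⇒ G_5=1197
G_5=1197  [base 7] 3·7^3 + 3·7^2 + 3·7  →[7↦8]→  3·8^3 + 3·8^2 + 3·8 = 1752  −1 ⇒ G_6=1751
G_6=1751  [base 8] 3·8^3 + 3·8^2 + 2·8 + 7  →[8↦9]→  3·9^3 + 3·9^2 + 2·9 + 7 = 2455  −1 ⇒ G_7=2454
G_7=2454  [base 9] 3·9^3 + 3·9^2 + 2·9 + 6  →[9↦10]→  3·10^3 + 3·10^2 + 2·10 + 6 = 3326  −1 ⇒ G_8=3325

5, 27, 255, 467, 775, 1197, 1751, 2454, 3325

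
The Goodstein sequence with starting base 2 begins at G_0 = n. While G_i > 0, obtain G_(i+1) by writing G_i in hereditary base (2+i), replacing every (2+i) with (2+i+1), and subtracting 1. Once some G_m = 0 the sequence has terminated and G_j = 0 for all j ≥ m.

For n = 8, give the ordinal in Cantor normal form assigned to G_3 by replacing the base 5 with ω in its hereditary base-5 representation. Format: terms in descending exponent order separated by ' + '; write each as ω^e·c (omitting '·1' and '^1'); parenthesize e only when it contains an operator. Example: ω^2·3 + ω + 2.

ω^ω·2 + ω^2·2 + ω·2

8 —HB2→ 2^(2 + 1) —bump→ 3^(3 + 1) = 81 —(−1)→ 80
80 —HB3→ 2·3^3 + 2·3^2 + 2·3 + 2 —bump→ 2·4^4 + 2·4^2 + 2·4 + 2 = 554 —(−1)→ 553
553 —HB4→ 2·4^4 + 2·4^2 + 2·4 + 1 —bump→ 2·5^5 + 2·5^2 + 2·5 + 1 = 6311 —(−1)→ 6310
6310 —HB5→ 2·5^5 + 2·5^2 + 2·5 —bump→ 2·6^6 + 2·6^2 + 2·6 = 93396 —(−1)→ 93395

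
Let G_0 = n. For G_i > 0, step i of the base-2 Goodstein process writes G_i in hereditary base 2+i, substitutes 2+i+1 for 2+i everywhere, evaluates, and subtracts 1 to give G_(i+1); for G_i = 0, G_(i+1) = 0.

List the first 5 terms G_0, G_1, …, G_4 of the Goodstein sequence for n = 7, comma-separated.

base 2: 7 = 2^2 + 2 + 1; at 3: 3^3 + 3 + 1 = 31; next = 30
base 3: 30 = 3^3 + 3; at 4: 4^4 + 4 = 260; next = 259
base 4: 259 = 4^4 + 3; at 5: 5^5 + 3 = 3128; next = 3127
base 5: 3127 = 5^5 + 2; at 6: 6^6 + 2 = 46658; next = 46657

7, 30, 259, 3127, 46657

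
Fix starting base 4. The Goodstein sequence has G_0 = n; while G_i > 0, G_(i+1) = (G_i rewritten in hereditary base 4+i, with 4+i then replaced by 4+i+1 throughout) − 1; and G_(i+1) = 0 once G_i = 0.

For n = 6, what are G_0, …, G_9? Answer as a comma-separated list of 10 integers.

i=0: 6 = 4 + 2 (b=4); 4→5: 5 + 2 = 7; 7−1 = 6
i=1: 6 = 5 + 1 (b=5); 5→6: 6 + 1 = 7; 7−1 = 6
i=2: 6 = 6 (b=6); 6→7: 7 = 7; 7−1 = 6
i=3: 6 = 6 (b=7); 7→8: 6 = 6; 6−1 = 5
i=4: 5 = 5 (b=8); 8→9: 5 = 5; 5−1 = 4
i=5: 4 = 4 (b=9); 9→10: 4 = 4; 4−1 = 3
i=6: 3 = 3 (b=10); 10→11: 3 = 3; 3−1 = 2
i=7: 2 = 2 (b=11); 11→12: 2 = 2; 2−1 = 1
i=8: 1 = 1 (b=12); 12→13: 1 = 1; 1−1 = 0

6, 6, 6, 6, 5, 4, 3, 2, 1, 0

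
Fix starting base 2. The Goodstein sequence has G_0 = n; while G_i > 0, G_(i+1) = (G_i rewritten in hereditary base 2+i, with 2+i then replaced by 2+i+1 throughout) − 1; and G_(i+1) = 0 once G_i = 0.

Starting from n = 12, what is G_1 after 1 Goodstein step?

107

i=0: 12 = 2^(2 + 1) + 2^2 (b=2); 2→3: 3^(3 + 1) + 3^3 = 108; 108−1 = 107
i=1: 107 = 3^(3 + 1) + 2·3^2 + 2·3 + 2 (b=3); 3→4: 4^(4 + 1) + 2·4^2 + 2·4 + 2 = 1066; 1066−1 = 1065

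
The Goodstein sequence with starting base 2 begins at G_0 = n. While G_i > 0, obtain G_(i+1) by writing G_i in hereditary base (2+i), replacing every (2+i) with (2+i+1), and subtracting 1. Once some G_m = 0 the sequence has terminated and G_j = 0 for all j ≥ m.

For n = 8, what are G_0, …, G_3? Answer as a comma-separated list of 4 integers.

step 0: 8 = 2^(2 + 1); sub 3 for 2: 3^(3 + 1); = 81; G_1 = 81−1 = 80
step 1: 80 = 2·3^3 + 2·3^2 + 2·3 + 2; sub 4 for 3: 2·4^4 + 2·4^2 + 2·4 + 2; = 554; G_2 = 554−1 = 553
step 2: 553 = 2·4^4 + 2·4^2 + 2·4 + 1; sub 5 for 4: 2·5^5 + 2·5^2 + 2·5 + 1; = 6311; G_3 = 6311−1 = 6310

8, 80, 553, 6310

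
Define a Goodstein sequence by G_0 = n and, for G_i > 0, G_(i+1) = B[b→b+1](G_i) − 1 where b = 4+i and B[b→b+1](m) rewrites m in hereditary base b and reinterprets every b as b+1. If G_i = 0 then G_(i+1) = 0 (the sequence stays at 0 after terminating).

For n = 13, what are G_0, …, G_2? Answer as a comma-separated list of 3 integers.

(0) 13|_4 = 3·4 + 1 ↦ 3·5 + 1|_5 = 16 ⇒ 15
(1) 15|_5 = 3·5 ↦ 3·6|_6 = 18 ⇒ 17

13, 15, 17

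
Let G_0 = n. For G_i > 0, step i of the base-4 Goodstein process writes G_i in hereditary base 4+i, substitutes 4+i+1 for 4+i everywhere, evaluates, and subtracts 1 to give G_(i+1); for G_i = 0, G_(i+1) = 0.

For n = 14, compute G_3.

20

step 0: 14 = 3·4 + 2; sub 5 for 4: 3·5 + 2; = 17; G_1 = 17−1 = 16
step 1: 16 = 3·5 + 1; sub 6 for 5: 3·6 + 1; = 19; G_2 = 19−1 = 18
step 2: 18 = 3·6; sub 7 for 6: 3·7; = 21; G_3 = 21−1 = 20
step 3: 20 = 2·7 + 6; sub 8 for 7: 2·8 + 6; = 22; G_4 = 22−1 = 21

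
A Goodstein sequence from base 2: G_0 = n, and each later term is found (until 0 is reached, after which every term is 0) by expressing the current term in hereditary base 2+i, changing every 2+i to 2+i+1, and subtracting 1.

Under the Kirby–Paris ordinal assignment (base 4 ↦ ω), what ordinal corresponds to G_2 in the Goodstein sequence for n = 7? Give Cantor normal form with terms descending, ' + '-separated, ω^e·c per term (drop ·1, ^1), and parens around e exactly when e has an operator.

step 0: 7 = 2^2 + 2 + 1; sub 3 for 2: 3^3 + 3 + 1; = 31; G_1 = 31−1 = 30
step 1: 30 = 3^3 + 3; sub 4 for 3: 4^4 + 4; = 260; G_2 = 260−1 = 259
step 2: 259 = 4^4 + 3; sub 5 for 4: 5^5 + 3; = 3128; G_3 = 3128−1 = 3127

ω^ω + 3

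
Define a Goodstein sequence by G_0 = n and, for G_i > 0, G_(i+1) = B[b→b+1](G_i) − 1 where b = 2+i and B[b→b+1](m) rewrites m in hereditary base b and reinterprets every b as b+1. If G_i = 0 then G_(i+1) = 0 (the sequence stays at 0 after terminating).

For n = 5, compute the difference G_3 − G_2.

step 0: 5 = 2^2 + 1; sub 3 for 2: 3^3 + 1; = 28; G_1 = 28−1 = 27
step 1: 27 = 3^3; sub 4 for 3: 4^4; = 256; G_2 = 256−1 = 255
step 2: 255 = 3·4^3 + 3·4^2 + 3·4 + 3; sub 5 for 4: 3·5^3 + 3·5^2 + 3·5 + 3; = 468; G_3 = 468−1 = 467

212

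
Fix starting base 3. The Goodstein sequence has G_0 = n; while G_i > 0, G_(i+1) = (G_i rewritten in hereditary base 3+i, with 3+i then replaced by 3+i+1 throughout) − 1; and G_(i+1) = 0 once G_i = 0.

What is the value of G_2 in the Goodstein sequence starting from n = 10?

24

step 0: 10 = 3^2 + 1; sub 4 for 3: 4^2 + 1; = 17; G_1 = 17−1 = 16
step 1: 16 = 4^2; sub 5 for 4: 5^2; = 25; G_2 = 25−1 = 24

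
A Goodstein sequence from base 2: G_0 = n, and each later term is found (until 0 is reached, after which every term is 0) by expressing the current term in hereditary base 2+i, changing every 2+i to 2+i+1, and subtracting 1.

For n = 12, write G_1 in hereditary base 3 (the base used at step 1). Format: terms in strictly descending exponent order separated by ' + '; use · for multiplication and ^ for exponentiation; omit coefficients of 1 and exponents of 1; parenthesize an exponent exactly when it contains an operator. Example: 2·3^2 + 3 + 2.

base 2: 12 = 2^(2 + 1) + 2^2; at 3: 3^(3 + 1) + 3^3 = 108; next = 107
base 3: 107 = 3^(3 + 1) + 2·3^2 + 2·3 + 2; at 4: 4^(4 + 1) + 2·4^2 + 2·4 + 2 = 1066; next = 1065

3^(3 + 1) + 2·3^2 + 2·3 + 2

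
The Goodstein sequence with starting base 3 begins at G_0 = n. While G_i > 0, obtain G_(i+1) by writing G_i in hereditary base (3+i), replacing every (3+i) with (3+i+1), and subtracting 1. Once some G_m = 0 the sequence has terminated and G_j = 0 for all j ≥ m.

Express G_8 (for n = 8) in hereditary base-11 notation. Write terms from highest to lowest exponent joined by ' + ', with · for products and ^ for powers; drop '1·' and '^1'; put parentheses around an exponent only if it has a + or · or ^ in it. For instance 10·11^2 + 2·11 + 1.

11

base 3: 8 = 2·3 + 2; at 4: 2·4 + 2 = 10; next = 9
base 4: 9 = 2·4 + 1; at 5: 2·5 + 1 = 11; next = 10
base 5: 10 = 2·5; at 6: 2·6 = 12; next = 11
base 6: 11 = 6 + 5; at 7: 7 + 5 = 12; next = 11
base 7: 11 = 7 + 4; at 8: 8 + 4 = 12; next = 11
base 8: 11 = 8 + 3; at 9: 9 + 3 = 12; next = 11
base 9: 11 = 9 + 2; at 10: 10 + 2 = 12; next = 11
base 10: 11 = 10 + 1; at 11: 11 + 1 = 12; next = 11
base 11: 11 = 11; at 12: 12 = 12; next = 11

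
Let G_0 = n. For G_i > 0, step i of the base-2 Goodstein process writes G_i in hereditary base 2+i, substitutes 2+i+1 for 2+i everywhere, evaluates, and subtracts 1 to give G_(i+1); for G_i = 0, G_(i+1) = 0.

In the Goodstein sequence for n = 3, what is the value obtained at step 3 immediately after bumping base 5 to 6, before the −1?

2

step 0: 3 = 2 + 1; sub 3 for 2: 3 + 1; = 4; G_1 = 4−1 = 3
step 1: 3 = 3; sub 4 for 3: 4; = 4; G_2 = 4−1 = 3
step 2: 3 = 3; sub 5 for 4: 3; = 3; G_3 = 3−1 = 2
step 3: 2 = 2; sub 6 for 5: 2; = 2; G_4 = 2−1 = 1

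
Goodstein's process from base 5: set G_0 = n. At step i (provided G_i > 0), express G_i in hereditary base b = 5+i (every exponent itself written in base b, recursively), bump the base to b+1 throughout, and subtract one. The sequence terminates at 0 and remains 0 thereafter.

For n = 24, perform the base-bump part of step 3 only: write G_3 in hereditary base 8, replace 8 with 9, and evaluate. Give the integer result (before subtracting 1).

37

[0] 24 ≡ 4·5 + 4 (base 5). Lift 6: 28. −1: 27.
[1] 27 ≡ 4·6 + 3 (base 6). Lift 7: 31. −1: 30.
[2] 30 ≡ 4·7 + 2 (base 7). Lift 8: 34. −1: 33.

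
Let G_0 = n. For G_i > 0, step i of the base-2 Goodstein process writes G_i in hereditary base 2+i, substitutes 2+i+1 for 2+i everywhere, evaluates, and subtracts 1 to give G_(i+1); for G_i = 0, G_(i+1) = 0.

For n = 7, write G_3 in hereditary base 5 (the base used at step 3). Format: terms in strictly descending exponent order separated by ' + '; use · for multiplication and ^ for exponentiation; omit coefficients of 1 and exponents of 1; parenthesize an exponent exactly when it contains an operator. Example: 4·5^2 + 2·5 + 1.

5^5 + 2

base 2: 7 = 2^2 + 2 + 1; at 3: 3^3 + 3 + 1 = 31; next = 30
base 3: 30 = 3^3 + 3; at 4: 4^4 + 4 = 260; next = 259
base 4: 259 = 4^4 + 3; at 5: 5^5 + 3 = 3128; next = 3127
base 5: 3127 = 5^5 + 2; at 6: 6^6 + 2 = 46658; next = 46657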